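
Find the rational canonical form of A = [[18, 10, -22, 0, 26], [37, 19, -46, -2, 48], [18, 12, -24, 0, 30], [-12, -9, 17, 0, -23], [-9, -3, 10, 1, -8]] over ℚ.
R = [[0, -2, 0, 0, 0], [1, 1, 0, 0, 0], [0, 0, 0, 0, 6], [0, 0, 1, 0, -5], [0, 0, 0, 1, 4]]

The invariant factors of A (the non-unit diagonal entries of the Smith normal form of xI - A over ℚ[x]) are x^2 - x + 2, (x - 3)(x^2 - x + 2), each dividing the next. The characteristic polynomial is their product, (x - 3)(x^2 - x + 2)^2.

The rational canonical form is the block-diagonal matrix of companion matrices C(f_i):
R = [[0, -2, 0, 0, 0], [1, 1, 0, 0, 0], [0, 0, 0, 0, 6], [0, 0, 1, 0, -5], [0, 0, 0, 1, 4]].

Note the characteristic polynomial does not split into linear factors over ℚ, so A has no Jordan form over ℚ; the rational canonical form exists over any field.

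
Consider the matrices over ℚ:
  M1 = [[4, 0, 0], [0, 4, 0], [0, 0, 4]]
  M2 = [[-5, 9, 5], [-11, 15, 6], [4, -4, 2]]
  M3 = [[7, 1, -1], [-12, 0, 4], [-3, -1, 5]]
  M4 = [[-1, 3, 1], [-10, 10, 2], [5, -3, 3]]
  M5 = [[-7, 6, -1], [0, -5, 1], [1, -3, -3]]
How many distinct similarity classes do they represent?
4 classes: {M1}, {M2}, {M3, M4}, {M5}

Characteristic polynomials: χ_{M1} = (x - 4)^3, χ_{M2} = (x - 4)^3, χ_{M3} = (x - 4)^3, χ_{M4} = (x - 4)^3, χ_{M5} = (x + 5)^3.

{M1}: invariant factors x - 4, x - 4, x - 4.

{M2}: invariant factors (x - 4)^3.

{M3, M4}: invariant factors x - 4, (x - 4)^2.

{M5}: invariant factors (x + 5)^3.

Matrices are similar if and only if their invariant-factor lists agree; the partition into similarity classes is {M1}, {M2}, {M3, M4}, {M5}.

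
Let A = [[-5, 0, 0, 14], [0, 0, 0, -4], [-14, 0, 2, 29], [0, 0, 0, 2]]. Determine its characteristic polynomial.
χ_A(x) = x(x - 2)^2(x + 5)

xI - A = [[x + 5, 0, 0, -14], [0, x, 0, 4], [14, 0, x - 2, -29], [0, 0, 0, x - 2]].

Expanding det(xI - A) along the first row:
det(xI - A) = + (x + 5)·det([[x, 0, 4], [0, x - 2, -29], [0, 0, x - 2]]) - (0)·det([[0, 0, 4], [14, x - 2, -29], [0, 0, x - 2]]) + (0)·det([[0, x, 4], [14, 0, -29], [0, 0, x - 2]]) - (-14)·det([[0, x, 0], [14, 0, x - 2], [0, 0, 0]]).

Evaluating gives χ_A(x) = x^4 + x^3 - 16x^2 + 20x = x(x - 2)^2(x + 5).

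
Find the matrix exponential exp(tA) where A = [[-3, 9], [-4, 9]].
A has Jordan form J = [[3, 1], [0, 3]] with A = PJP^{-1}, so e^{tA} = P e^{tJ} P^{-1}.

For a Jordan block J_k(λ), e^{tJ_k(λ)} = e^{λt} · (I + tN + t^2 N^2/2! + ... + t^{k-1} N^{k-1}/(k-1)!) where N is the nilpotent superdiagonal part.

Assembling the blocks and conjugating back gives the entries of e^{tA} as shown above.

e^{tA} = [[(1 - 6*t)*e^{3*t}, 9*t*e^{3*t}], [-4*t*e^{3*t}, (6*t + 1)*e^{3*t}]]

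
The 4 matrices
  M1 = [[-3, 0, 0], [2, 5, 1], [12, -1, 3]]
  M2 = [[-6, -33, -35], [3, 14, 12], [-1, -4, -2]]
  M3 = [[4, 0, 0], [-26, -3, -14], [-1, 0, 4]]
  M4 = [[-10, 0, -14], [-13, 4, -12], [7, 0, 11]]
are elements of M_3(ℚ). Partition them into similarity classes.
2 classes: {M1, M3, M4}, {M2}

Characteristic polynomials: χ_{M1} = (x - 4)^2(x + 3), χ_{M2} = (x - 2)^3, χ_{M3} = (x - 4)^2(x + 3), χ_{M4} = (x - 4)^2(x + 3).

{M1, M3, M4}: invariant factors (x - 4)^2(x + 3).

{M2}: invariant factors (x - 2)^3.

Matrices are similar if and only if their invariant-factor lists agree; the partition into similarity classes is {M1, M3, M4}, {M2}.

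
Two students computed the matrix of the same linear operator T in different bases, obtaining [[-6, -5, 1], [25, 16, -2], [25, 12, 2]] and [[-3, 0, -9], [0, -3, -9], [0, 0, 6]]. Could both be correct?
trace(A) = 12 but trace(B) = 0. The trace is a similarity invariant, so A and B are not similar.

No.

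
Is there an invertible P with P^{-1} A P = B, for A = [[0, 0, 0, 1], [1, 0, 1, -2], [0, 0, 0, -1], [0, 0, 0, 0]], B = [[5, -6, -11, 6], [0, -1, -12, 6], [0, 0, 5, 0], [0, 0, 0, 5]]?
No.

trace(A) = 0 but trace(B) = 14. The trace is a similarity invariant, so A and B are not similar.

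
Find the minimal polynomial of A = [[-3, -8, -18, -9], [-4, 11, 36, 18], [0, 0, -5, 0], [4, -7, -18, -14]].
The characteristic polynomial factors as (x - 4)(x + 5)^3. The minimal polynomial is ∏(x - λ)^{k_λ} where k_λ is the size of the largest Jordan block at λ.

For λ = -5: rank(A + 5I) = 2, and the largest Jordan block has size 2 (the smallest k with rank((A + 5I)^k) = rank((A + 5I)^(k+1))).
For λ = 4: rank(A - 4I) = 3, and the largest Jordan block has size 1 (the smallest k with rank((A - 4I)^k) = rank((A - 4I)^(k+1))).

So m_A(x) = (x - 4)(x + 5)^2.

m_A(x) = (x - 4)(x + 5)^2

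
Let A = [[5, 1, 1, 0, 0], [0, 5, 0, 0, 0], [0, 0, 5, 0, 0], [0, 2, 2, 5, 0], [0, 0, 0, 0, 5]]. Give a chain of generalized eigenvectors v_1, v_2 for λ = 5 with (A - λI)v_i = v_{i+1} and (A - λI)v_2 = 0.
v_1 = [[0, 6, -5, -4, 2]]^T, v_2 = [[1, 0, 0, 2, 0]]^T

We seek v_1 ∈ ker((A - 5I)^2) \ ker(A - 5I), then set v_{i+1} = (A - 5I) v_i.

One such chain is v_1 = [[0, 6, -5, -4, 2]]^T, v_2 = [[1, 0, 0, 2, 0]]^T. Check: (A - 5I) v_2 = [[0, 0, 0, 0, 0]]^T = 0.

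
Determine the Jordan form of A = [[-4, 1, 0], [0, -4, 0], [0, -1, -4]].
The characteristic polynomial is det(xI - A) = (x + 4)^3, so the eigenvalues are -4 (algebraic multiplicity 3).

For λ = -4: rank(A + 4I) = 1, rank((A + 4I)^2) = 0. The eigenspace has dimension 3 - 1 = 2, so there are 2 Jordan blocks; the rank sequence gives block sizes [2, 1].

Assembling the blocks gives the Jordan form J above.

J = [[-4, 1, 0], [0, -4, 0], [0, 0, -4]]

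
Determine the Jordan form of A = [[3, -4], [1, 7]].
The characteristic polynomial is det(xI - A) = (x - 5)^2, so the eigenvalues are 5 (algebraic multiplicity 2).

For λ = 5: rank(A - 5I) = 1, rank((A - 5I)^2) = 0. The eigenspace has dimension 2 - 1 = 1, so there is 1 Jordan block; the rank sequence gives block sizes [2].

Assembling the blocks gives the Jordan form J above.

J = [[5, 1], [0, 5]]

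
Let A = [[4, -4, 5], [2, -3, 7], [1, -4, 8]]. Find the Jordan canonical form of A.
J = [[3, 1, 0], [0, 3, 1], [0, 0, 3]]

The characteristic polynomial is det(xI - A) = (x - 3)^3, so the eigenvalues are 3 (algebraic multiplicity 3).

For λ = 3: rank(A - 3I) = 2, rank((A - 3I)^2) = 1, rank((A - 3I)^3) = 0. The eigenspace has dimension 3 - 2 = 1, so there is 1 Jordan block; the rank sequence gives block sizes [3].

Assembling the blocks gives the Jordan form J above.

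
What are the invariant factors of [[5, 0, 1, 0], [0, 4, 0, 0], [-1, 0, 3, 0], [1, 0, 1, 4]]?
x - 4, x - 4, (x - 4)^2

The Jordan structure of A has elementary divisors (x - 4)^2, (x - 4), (x - 4). Arranging the block sizes at each eigenvalue in decreasing order and taking row products gives the invariant factors.

Invariant factors (smallest first, each dividing the next): x - 4, x - 4, (x - 4)^2.

Check: the last factor (x - 4)^2 is the minimal polynomial, and the product (x - 4)^4 is the characteristic polynomial.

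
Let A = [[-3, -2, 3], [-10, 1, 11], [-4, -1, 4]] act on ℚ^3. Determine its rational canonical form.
R = [[0, 0, 5], [1, 0, 8], [0, 1, 2]]

The invariant factors of A (the non-unit diagonal entries of the Smith normal form of xI - A over ℚ[x]) are (x + 1)(x^2 - 3x - 5), each dividing the next. The characteristic polynomial is their product, (x + 1)(x^2 - 3x - 5).

The rational canonical form is the block-diagonal matrix of companion matrices C(f_i):
R = [[0, 0, 5], [1, 0, 8], [0, 1, 2]].

Note the characteristic polynomial does not split into linear factors over ℚ, so A has no Jordan form over ℚ; the rational canonical form exists over any field.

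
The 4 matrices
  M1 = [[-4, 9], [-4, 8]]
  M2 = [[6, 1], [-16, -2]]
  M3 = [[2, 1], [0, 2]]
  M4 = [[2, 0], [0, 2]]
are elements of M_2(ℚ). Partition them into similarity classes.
Characteristic polynomials: χ_{M1} = (x - 2)^2, χ_{M2} = (x - 2)^2, χ_{M3} = (x - 2)^2, χ_{M4} = (x - 2)^2.

{M1, M2, M3}: invariant factors (x - 2)^2.

{M4}: invariant factors x - 2, x - 2.

Matrices are similar if and only if their invariant-factor lists agree; the partition into similarity classes is {M1, M2, M3}, {M4}.

2 classes: {M1, M2, M3}, {M4}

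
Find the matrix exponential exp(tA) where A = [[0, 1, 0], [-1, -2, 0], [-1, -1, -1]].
e^{tA} = [[(t + 1)*e^{-t}, t*e^{-t}, 0], [-t*e^{-t}, (1 - t)*e^{-t}, 0], [-t*e^{-t}, -t*e^{-t}, e^{-t}]]

A has Jordan form J = [[-1, 1, 0], [0, -1, 0], [0, 0, -1]] with A = PJP^{-1}, so e^{tA} = P e^{tJ} P^{-1}.

For a Jordan block J_k(λ), e^{tJ_k(λ)} = e^{λt} · (I + tN + t^2 N^2/2! + ... + t^{k-1} N^{k-1}/(k-1)!) where N is the nilpotent superdiagonal part.

Assembling the blocks and conjugating back gives the entries of e^{tA} as shown above.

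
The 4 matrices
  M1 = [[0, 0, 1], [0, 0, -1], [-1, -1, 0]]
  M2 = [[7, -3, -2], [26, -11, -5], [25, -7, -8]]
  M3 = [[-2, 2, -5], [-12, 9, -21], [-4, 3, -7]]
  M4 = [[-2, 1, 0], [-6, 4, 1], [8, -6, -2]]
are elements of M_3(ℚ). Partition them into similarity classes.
2 classes: {M1, M3, M4}, {M2}

Characteristic polynomials: χ_{M1} = x^3, χ_{M2} = (x + 4)^3, χ_{M3} = x^3, χ_{M4} = x^3.

{M1, M3, M4}: invariant factors x^3.

{M2}: invariant factors (x + 4)^3.

Matrices are similar if and only if their invariant-factor lists agree; the partition into similarity classes is {M1, M3, M4}, {M2}.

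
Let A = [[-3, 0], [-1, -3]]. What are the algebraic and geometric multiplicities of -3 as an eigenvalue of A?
The characteristic polynomial is (x + 3)^2, so the factor x + 3 appears with exponent 2: the algebraic multiplicity is 2.

rank(A + 3I) = 1, so the eigenspace has dimension 2 - 1 = 1: the geometric multiplicity is 1.

Since 1 < 2, A is not diagonalizable.

algebraic multiplicity 2, geometric multiplicity 1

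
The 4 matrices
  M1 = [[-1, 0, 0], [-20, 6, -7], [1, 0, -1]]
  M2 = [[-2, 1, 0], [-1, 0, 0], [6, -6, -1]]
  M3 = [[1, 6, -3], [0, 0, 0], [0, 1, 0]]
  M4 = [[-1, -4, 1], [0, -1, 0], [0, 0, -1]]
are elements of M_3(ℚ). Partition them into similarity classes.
3 classes: {M1}, {M2, M4}, {M3}

Characteristic polynomials: χ_{M1} = (x - 6)(x + 1)^2, χ_{M2} = (x + 1)^3, χ_{M3} = x^2(x - 1), χ_{M4} = (x + 1)^3.

{M1}: invariant factors (x - 6)(x + 1)^2.

{M2, M4}: invariant factors x + 1, (x + 1)^2.

{M3}: invariant factors x^2(x - 1).

Matrices are similar if and only if their invariant-factor lists agree; the partition into similarity classes is {M1}, {M2, M4}, {M3}.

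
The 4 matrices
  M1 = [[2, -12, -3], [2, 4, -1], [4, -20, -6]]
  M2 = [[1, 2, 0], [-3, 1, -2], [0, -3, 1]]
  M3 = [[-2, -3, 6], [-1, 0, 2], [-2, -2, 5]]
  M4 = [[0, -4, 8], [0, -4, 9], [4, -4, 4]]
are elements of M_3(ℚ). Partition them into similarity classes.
Characteristic polynomials: χ_{M1} = (x - 2)^2(x + 4), χ_{M2} = (x - 1)^3, χ_{M3} = (x - 1)^3, χ_{M4} = (x - 2)^2(x + 4).

{M1, M4}: invariant factors (x - 2)^2(x + 4).

{M2}: invariant factors (x - 1)^3.

{M3}: invariant factors x - 1, (x - 1)^2.

Matrices are similar if and only if their invariant-factor lists agree; the partition into similarity classes is {M1, M4}, {M2}, {M3}.

3 classes: {M1, M4}, {M2}, {M3}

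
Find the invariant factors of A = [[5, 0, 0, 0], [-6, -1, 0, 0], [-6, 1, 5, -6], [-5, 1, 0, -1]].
(x - 5)^2(x + 1)^2

The Jordan structure of A has elementary divisors (x + 1)^2, (x - 5)^2. Arranging the block sizes at each eigenvalue in decreasing order and taking row products gives the invariant factors.

Invariant factors (smallest first, each dividing the next): (x - 5)^2(x + 1)^2.

Check: the last factor (x - 5)^2(x + 1)^2 is the minimal polynomial, and the product (x - 5)^2(x + 1)^2 is the characteristic polynomial.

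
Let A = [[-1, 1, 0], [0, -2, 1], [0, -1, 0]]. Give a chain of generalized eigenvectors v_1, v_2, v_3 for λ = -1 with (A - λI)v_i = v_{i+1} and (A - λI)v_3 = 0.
We seek v_1 ∈ ker((A + I)^3) \ ker((A + I)^2), then set v_{i+1} = (A + I) v_i.

One such chain is v_1 = [[0, 1, 2]]^T, v_2 = [[1, 1, 1]]^T, v_3 = [[1, 0, 0]]^T. Check: (A + I) v_3 = [[0, 0, 0]]^T = 0.

v_1 = [[0, 1, 2]]^T, v_2 = [[1, 1, 1]]^T, v_3 = [[1, 0, 0]]^T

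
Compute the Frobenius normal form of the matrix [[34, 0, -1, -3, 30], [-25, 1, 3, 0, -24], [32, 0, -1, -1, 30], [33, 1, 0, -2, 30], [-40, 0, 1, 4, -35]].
R = [[0, 0, 0, 0, -10], [1, 0, 0, 0, 23], [0, 1, 0, 0, -5], [0, 0, 1, 0, 8], [0, 0, 0, 1, -3]]

The invariant factors of A (the non-unit diagonal entries of the Smith normal form of xI - A over ℚ[x]) are (x - 2)(x + 5)(x^3 + 2x - 1), each dividing the next. The characteristic polynomial is their product, (x - 2)(x + 5)(x^3 + 2x - 1).

The rational canonical form is the block-diagonal matrix of companion matrices C(f_i):
R = [[0, 0, 0, 0, -10], [1, 0, 0, 0, 23], [0, 1, 0, 0, -5], [0, 0, 1, 0, 8], [0, 0, 0, 1, -3]].

Note the characteristic polynomial does not split into linear factors over ℚ, so A has no Jordan form over ℚ; the rational canonical form exists over any field.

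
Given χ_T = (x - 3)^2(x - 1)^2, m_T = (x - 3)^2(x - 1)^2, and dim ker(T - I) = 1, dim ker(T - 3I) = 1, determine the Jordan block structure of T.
λ = 1: algebraic multiplicity 2 (exponent in χ_T), largest block size 2 (exponent in m_T), 1 block (geometric multiplicity). This forces block sizes [2].
λ = 3: algebraic multiplicity 2 (exponent in χ_T), largest block size 2 (exponent in m_T), 1 block (geometric multiplicity). This forces block sizes [2].

Jordan blocks: (1, 2), (3, 2)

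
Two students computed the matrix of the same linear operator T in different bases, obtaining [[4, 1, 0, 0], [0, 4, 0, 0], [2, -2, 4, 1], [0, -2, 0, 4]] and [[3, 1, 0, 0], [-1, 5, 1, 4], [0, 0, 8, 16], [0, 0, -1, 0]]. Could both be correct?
Both have characteristic polynomial (x - 4)^4, but the minimal polynomial of A is (x - 4)^2 while the minimal polynomial of B is (x - 4)^3. The minimal polynomial is a similarity invariant, so A and B are not similar.

No.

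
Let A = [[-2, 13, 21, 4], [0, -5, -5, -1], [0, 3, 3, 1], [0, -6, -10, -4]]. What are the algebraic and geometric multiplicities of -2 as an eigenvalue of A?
algebraic multiplicity 4, geometric multiplicity 2

The characteristic polynomial is (x + 2)^4, so the factor x + 2 appears with exponent 4: the algebraic multiplicity is 4.

rank(A + 2I) = 2, so the eigenspace has dimension 4 - 2 = 2: the geometric multiplicity is 2.

Since 2 < 4, A is not diagonalizable.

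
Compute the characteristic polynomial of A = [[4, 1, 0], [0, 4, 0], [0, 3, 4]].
xI - A = [[x - 4, -1, 0], [0, x - 4, 0], [0, -3, x - 4]].

Expanding det(xI - A) along the first row:
det(xI - A) = + (x - 4)·det([[x - 4, 0], [-3, x - 4]]) - (-1)·det([[0, 0], [0, x - 4]]) + (0)·det([[0, x - 4], [0, -3]]).

Evaluating gives χ_A(x) = x^3 - 12x^2 + 48x - 64 = (x - 4)^3.

χ_A(x) = (x - 4)^3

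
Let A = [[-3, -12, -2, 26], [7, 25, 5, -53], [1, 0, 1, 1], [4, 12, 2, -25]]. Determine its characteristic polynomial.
xI - A = [[x + 3, 12, 2, -26], [-7, x - 25, -5, 53], [-1, 0, x - 1, -1], [-4, -12, -2, x + 25]].

Expanding det(xI - A) along the first row:
det(xI - A) = + (x + 3)·det([[x - 25, -5, 53], [0, x - 1, -1], [-12, -2, x + 25]]) - (12)·det([[-7, -5, 53], [-1, x - 1, -1], [-4, -2, x + 25]]) + (2)·det([[-7, x - 25, 53], [-1, 0, -1], [-4, -12, x + 25]]) - (-26)·det([[-7, x - 25, -5], [-1, 0, x - 1], [-4, -12, -2]]).

Evaluating gives χ_A(x) = x^4 + 2x^3 - 12x^2 + 14x - 5 = (x - 1)^3(x + 5).

χ_A(x) = (x - 1)^3(x + 5)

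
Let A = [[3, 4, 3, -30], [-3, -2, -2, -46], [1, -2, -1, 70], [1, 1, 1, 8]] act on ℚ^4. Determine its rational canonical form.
R = [[0, 0, 0, -36], [1, 0, 0, -48], [0, 1, 0, -4], [0, 0, 1, 8]]

The invariant factors of A (the non-unit diagonal entries of the Smith normal form of xI - A over ℚ[x]) are (x^2 - 4x - 6)^2, each dividing the next. The characteristic polynomial is their product, (x^2 - 4x - 6)^2.

The rational canonical form is the block-diagonal matrix of companion matrices C(f_i):
R = [[0, 0, 0, -36], [1, 0, 0, -48], [0, 1, 0, -4], [0, 0, 1, 8]].

Note the characteristic polynomial does not split into linear factors over ℚ, so A has no Jordan form over ℚ; the rational canonical form exists over any field.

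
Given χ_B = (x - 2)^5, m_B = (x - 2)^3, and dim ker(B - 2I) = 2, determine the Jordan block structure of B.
Jordan blocks: (2, 3), (2, 2)

λ = 2: algebraic multiplicity 5 (exponent in χ_B), largest block size 3 (exponent in m_B), 2 blocks (geometric multiplicity). These force block sizes [3, 2].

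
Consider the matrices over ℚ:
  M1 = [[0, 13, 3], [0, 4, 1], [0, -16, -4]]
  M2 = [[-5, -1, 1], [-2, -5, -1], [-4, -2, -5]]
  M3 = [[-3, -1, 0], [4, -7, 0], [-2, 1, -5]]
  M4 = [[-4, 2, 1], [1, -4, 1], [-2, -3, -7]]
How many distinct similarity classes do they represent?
3 classes: {M1}, {M2, M4}, {M3}

Characteristic polynomials: χ_{M1} = x^3, χ_{M2} = (x + 5)^3, χ_{M3} = (x + 5)^3, χ_{M4} = (x + 5)^3.

{M1}: invariant factors x^3.

{M2, M4}: invariant factors (x + 5)^3.

{M3}: invariant factors x + 5, (x + 5)^2.

Matrices are similar if and only if their invariant-factor lists agree; the partition into similarity classes is {M1}, {M2, M4}, {M3}.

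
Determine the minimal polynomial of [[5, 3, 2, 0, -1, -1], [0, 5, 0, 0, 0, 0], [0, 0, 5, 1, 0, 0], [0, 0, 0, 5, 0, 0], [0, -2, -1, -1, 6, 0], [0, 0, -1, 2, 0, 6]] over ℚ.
The characteristic polynomial factors as (x - 6)^2(x - 5)^4. The minimal polynomial is ∏(x - λ)^{k_λ} where k_λ is the size of the largest Jordan block at λ.

For λ = 5: rank(A - 5I) = 4, and the largest Jordan block has size 2 (the smallest k with rank((A - 5I)^k) = rank((A - 5I)^(k+1))).
For λ = 6: rank(A - 6I) = 4, and the largest Jordan block has size 1 (the smallest k with rank((A - 6I)^k) = rank((A - 6I)^(k+1))).

So m_A(x) = (x - 6)(x - 5)^2.

m_A(x) = (x - 6)(x - 5)^2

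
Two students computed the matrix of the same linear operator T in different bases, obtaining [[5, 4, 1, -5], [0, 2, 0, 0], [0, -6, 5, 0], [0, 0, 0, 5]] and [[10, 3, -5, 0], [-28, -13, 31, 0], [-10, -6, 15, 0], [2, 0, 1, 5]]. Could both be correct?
Two matrices over a field are similar if and only if they have the same invariant factors.

Both A and B have characteristic polynomial (x - 5)^3(x - 2) and minimal polynomial (x - 5)^2(x - 2). Computing further, both have invariant factors x - 5, (x - 5)^2(x - 2). Hence A and B are similar.

Yes.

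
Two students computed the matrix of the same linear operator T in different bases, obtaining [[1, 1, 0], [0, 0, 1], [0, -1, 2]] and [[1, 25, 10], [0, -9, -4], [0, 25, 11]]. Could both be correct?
Both have characteristic polynomial (x - 1)^3, but the minimal polynomial of A is (x - 1)^3 while the minimal polynomial of B is (x - 1)^2. The minimal polynomial is a similarity invariant, so A and B are not similar.

No.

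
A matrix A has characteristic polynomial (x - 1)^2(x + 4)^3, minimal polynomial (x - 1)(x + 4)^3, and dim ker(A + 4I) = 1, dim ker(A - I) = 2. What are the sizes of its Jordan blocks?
Jordan blocks: (-4, 3), (1, 1), (1, 1)

λ = -4: algebraic multiplicity 3 (exponent in χ_A), largest block size 3 (exponent in m_A), 1 block (geometric multiplicity). This forces block sizes [3].
λ = 1: algebraic multiplicity 2 (exponent in χ_A), largest block size 1 (exponent in m_A), 2 blocks (geometric multiplicity). These force block sizes [1, 1].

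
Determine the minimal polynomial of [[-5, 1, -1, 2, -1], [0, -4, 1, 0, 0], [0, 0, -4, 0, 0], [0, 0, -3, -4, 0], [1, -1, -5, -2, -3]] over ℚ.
m_A(x) = (x + 4)^3

The characteristic polynomial factors as (x + 4)^5. The minimal polynomial is ∏(x - λ)^{k_λ} where k_λ is the size of the largest Jordan block at λ.

For λ = -4: rank(A + 4I) = 2, and the largest Jordan block has size 3 (the smallest k with rank((A + 4I)^k) = rank((A + 4I)^(k+1))).

So m_A(x) = (x + 4)^3.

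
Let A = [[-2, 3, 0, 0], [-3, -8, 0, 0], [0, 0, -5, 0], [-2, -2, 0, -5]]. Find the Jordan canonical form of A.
The characteristic polynomial is det(xI - A) = (x + 5)^4, so the eigenvalues are -5 (algebraic multiplicity 4).

For λ = -5: rank(A + 5I) = 1, rank((A + 5I)^2) = 0. The eigenspace has dimension 4 - 1 = 3, so there are 3 Jordan blocks; the rank sequence gives block sizes [2, 1, 1].

Assembling the blocks gives the Jordan form J above.

J = [[-5, 1, 0, 0], [0, -5, 0, 0], [0, 0, -5, 0], [0, 0, 0, -5]]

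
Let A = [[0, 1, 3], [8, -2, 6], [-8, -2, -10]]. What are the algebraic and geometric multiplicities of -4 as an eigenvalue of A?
The characteristic polynomial is (x + 4)^3, so the factor x + 4 appears with exponent 3: the algebraic multiplicity is 3.

rank(A + 4I) = 1, so the eigenspace has dimension 3 - 1 = 2: the geometric multiplicity is 2.

Since 2 < 3, A is not diagonalizable.

algebraic multiplicity 3, geometric multiplicity 2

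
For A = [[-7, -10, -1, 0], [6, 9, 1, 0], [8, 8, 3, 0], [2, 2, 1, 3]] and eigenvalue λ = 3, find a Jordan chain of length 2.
v_1 = [[0, 0, 1, -1]]^T, v_2 = [[-1, 1, 0, 1]]^T

We seek v_1 ∈ ker((A - 3I)^2) \ ker(A - 3I), then set v_{i+1} = (A - 3I) v_i.

One such chain is v_1 = [[0, 0, 1, -1]]^T, v_2 = [[-1, 1, 0, 1]]^T. Check: (A - 3I) v_2 = [[0, 0, 0, 0]]^T = 0.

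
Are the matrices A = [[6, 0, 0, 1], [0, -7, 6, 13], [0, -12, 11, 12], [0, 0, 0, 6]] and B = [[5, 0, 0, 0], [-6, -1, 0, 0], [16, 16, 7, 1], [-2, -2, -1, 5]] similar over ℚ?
Two matrices over a field are similar if and only if they have the same invariant factors.

Both A and B have characteristic polynomial (x - 6)^2(x - 5)(x + 1) and minimal polynomial (x - 6)^2(x - 5)(x + 1). Computing further, both have invariant factors (x - 6)^2(x - 5)(x + 1). Hence A and B are similar.

Yes.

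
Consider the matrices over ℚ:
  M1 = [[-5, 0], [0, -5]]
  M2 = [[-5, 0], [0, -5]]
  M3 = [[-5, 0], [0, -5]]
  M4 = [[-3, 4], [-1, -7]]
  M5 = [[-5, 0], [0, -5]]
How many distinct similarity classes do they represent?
2 classes: {M1, M2, M3, M5}, {M4}

Characteristic polynomials: χ_{M1} = (x + 5)^2, χ_{M2} = (x + 5)^2, χ_{M3} = (x + 5)^2, χ_{M4} = (x + 5)^2, χ_{M5} = (x + 5)^2.

{M1, M2, M3, M5}: invariant factors x + 5, x + 5.

{M4}: invariant factors (x + 5)^2.

Matrices are similar if and only if their invariant-factor lists agree; the partition into similarity classes is {M1, M2, M3, M5}, {M4}.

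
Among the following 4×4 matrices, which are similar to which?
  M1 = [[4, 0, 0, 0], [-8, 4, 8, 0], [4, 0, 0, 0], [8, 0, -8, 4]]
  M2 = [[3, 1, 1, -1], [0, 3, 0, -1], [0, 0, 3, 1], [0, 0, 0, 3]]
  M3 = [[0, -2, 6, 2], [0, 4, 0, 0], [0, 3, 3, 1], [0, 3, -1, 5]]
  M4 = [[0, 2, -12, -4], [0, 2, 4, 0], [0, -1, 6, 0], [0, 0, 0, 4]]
Characteristic polynomials: χ_{M1} = x(x - 4)^3, χ_{M2} = (x - 3)^4, χ_{M3} = x(x - 4)^3, χ_{M4} = x(x - 4)^3.

{M1}: invariant factors x - 4, x - 4, x(x - 4).

{M2}: invariant factors (x - 3)^2, (x - 3)^2.

{M3, M4}: invariant factors x - 4, x(x - 4)^2.

Matrices are similar if and only if their invariant-factor lists agree; the partition into similarity classes is {M1}, {M2}, {M3, M4}.

3 classes: {M1}, {M2}, {M3, M4}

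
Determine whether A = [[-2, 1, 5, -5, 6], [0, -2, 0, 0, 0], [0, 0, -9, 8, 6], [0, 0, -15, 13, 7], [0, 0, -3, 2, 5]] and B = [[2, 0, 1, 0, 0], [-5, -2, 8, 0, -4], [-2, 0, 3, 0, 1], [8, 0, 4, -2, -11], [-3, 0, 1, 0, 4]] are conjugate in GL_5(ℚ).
No.

Both have characteristic polynomial (x - 3)^3(x + 2)^2, but the minimal polynomial of A is (x - 3)^3(x + 2)^2 while the minimal polynomial of B is (x - 3)^3(x + 2). The minimal polynomial is a similarity invariant, so A and B are not similar.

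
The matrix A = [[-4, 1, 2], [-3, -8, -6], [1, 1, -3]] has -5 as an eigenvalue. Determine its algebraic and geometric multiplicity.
The characteristic polynomial is (x + 5)^3, so the factor x + 5 appears with exponent 3: the algebraic multiplicity is 3.

rank(A + 5I) = 1, so the eigenspace has dimension 3 - 1 = 2: the geometric multiplicity is 2.

Since 2 < 3, A is not diagonalizable.

algebraic multiplicity 3, geometric multiplicity 2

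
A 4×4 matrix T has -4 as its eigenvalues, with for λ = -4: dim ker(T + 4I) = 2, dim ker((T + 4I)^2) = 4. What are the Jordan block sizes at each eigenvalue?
Jordan blocks: (-4, 2), (-4, 2)

λ = -4: successive nullity increments [2, 2] count blocks of size ≥ k; block sizes are [2, 2].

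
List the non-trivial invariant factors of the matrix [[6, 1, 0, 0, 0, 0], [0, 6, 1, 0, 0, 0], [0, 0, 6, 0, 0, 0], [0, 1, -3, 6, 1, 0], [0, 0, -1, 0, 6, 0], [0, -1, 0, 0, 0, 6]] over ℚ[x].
The Jordan structure of A has elementary divisors (x - 6)^3, (x - 6)^2, (x - 6). Arranging the block sizes at each eigenvalue in decreasing order and taking row products gives the invariant factors.

Invariant factors (smallest first, each dividing the next): x - 6, (x - 6)^2, (x - 6)^3.

Check: the last factor (x - 6)^3 is the minimal polynomial, and the product (x - 6)^6 is the characteristic polynomial.

x - 6, (x - 6)^2, (x - 6)^3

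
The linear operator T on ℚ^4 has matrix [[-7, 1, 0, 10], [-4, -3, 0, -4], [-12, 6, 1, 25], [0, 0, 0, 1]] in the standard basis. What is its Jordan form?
The characteristic polynomial is det(xI - A) = (x - 1)^2(x + 5)^2, so the eigenvalues are -5 (algebraic multiplicity 2), 1 (algebraic multiplicity 2).

For λ = -5: rank(A + 5I) = 3, rank((A + 5I)^2) = 2. The eigenspace has dimension 4 - 3 = 1, so there is 1 Jordan block; the rank sequence gives block sizes [2].

For λ = 1: rank(A - I) = 3, rank((A - I)^2) = 2. The eigenspace has dimension 4 - 3 = 1, so there is 1 Jordan block; the rank sequence gives block sizes [2].

Assembling the blocks gives the Jordan form J above.

J = [[-5, 1, 0, 0], [0, -5, 0, 0], [0, 0, 1, 1], [0, 0, 0, 1]]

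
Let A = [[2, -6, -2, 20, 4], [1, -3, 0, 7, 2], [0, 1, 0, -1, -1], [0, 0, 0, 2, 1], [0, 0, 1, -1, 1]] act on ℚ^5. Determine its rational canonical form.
The invariant factors of A (the non-unit diagonal entries of the Smith normal form of xI - A over ℚ[x]) are x(x - 2)(x^3 + x + 5), each dividing the next. The characteristic polynomial is their product, x(x - 2)(x^3 + x + 5).

The rational canonical form is the block-diagonal matrix of companion matrices C(f_i):
R = [[0, 0, 0, 0, 0], [1, 0, 0, 0, 10], [0, 1, 0, 0, -3], [0, 0, 1, 0, -1], [0, 0, 0, 1, 2]].

Note the characteristic polynomial does not split into linear factors over ℚ, so A has no Jordan form over ℚ; the rational canonical form exists over any field.

R = [[0, 0, 0, 0, 0], [1, 0, 0, 0, 10], [0, 1, 0, 0, -3], [0, 0, 1, 0, -1], [0, 0, 0, 1, 2]]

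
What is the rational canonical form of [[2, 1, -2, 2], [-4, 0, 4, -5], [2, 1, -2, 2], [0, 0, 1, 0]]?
The invariant factors of A (the non-unit diagonal entries of the Smith normal form of xI - A over ℚ[x]) are x(x^3 - 2x + 5), each dividing the next. The characteristic polynomial is their product, x(x^3 - 2x + 5).

The rational canonical form is the block-diagonal matrix of companion matrices C(f_i):
R = [[0, 0, 0, 0], [1, 0, 0, -5], [0, 1, 0, 2], [0, 0, 1, 0]].

Note the characteristic polynomial does not split into linear factors over ℚ, so A has no Jordan form over ℚ; the rational canonical form exists over any field.

R = [[0, 0, 0, 0], [1, 0, 0, -5], [0, 1, 0, 2], [0, 0, 1, 0]]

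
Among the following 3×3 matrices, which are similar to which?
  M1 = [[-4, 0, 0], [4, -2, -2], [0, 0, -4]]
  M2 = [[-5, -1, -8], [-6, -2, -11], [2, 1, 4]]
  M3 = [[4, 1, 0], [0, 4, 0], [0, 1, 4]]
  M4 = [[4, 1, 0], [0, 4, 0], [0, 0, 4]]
3 classes: {M1}, {M2}, {M3, M4}

Characteristic polynomials: χ_{M1} = (x + 2)(x + 4)^2, χ_{M2} = (x + 1)^3, χ_{M3} = (x - 4)^3, χ_{M4} = (x - 4)^3.

{M1}: invariant factors x + 4, (x + 2)(x + 4).

{M2}: invariant factors (x + 1)^3.

{M3, M4}: invariant factors x - 4, (x - 4)^2.

Matrices are similar if and only if their invariant-factor lists agree; the partition into similarity classes is {M1}, {M2}, {M3, M4}.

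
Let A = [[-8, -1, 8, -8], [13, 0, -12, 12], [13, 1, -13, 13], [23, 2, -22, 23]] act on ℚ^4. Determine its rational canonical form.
The invariant factors of A (the non-unit diagonal entries of the Smith normal form of xI - A over ℚ[x]) are (x - 5)(x + 1)^3, each dividing the next. The characteristic polynomial is their product, (x - 5)(x + 1)^3.

The rational canonical form is the block-diagonal matrix of companion matrices C(f_i):
R = [[0, 0, 0, 5], [1, 0, 0, 14], [0, 1, 0, 12], [0, 0, 1, 2]].

R = [[0, 0, 0, 5], [1, 0, 0, 14], [0, 1, 0, 12], [0, 0, 1, 2]]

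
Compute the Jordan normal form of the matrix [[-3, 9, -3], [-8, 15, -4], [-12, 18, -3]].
The characteristic polynomial is det(xI - A) = (x - 3)^3, so the eigenvalues are 3 (algebraic multiplicity 3).

For λ = 3: rank(A - 3I) = 1, rank((A - 3I)^2) = 0. The eigenspace has dimension 3 - 1 = 2, so there are 2 Jordan blocks; the rank sequence gives block sizes [2, 1].

Assembling the blocks gives the Jordan form J above.

J = [[3, 1, 0], [0, 3, 0], [0, 0, 3]]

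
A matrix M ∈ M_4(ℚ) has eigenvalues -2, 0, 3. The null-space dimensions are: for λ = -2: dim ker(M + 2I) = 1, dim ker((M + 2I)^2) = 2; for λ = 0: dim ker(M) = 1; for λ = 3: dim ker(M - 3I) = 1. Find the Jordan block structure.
Jordan blocks: (-2, 2), (0, 1), (3, 1)

λ = -2: successive nullity increments [1, 1] count blocks of size ≥ k; block sizes are [2].
λ = 0: successive nullity increments [1] count blocks of size ≥ k; block sizes are [1].
λ = 3: successive nullity increments [1] count blocks of size ≥ k; block sizes are [1].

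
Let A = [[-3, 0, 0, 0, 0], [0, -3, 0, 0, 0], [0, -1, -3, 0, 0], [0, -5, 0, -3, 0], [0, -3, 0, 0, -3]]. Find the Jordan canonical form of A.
J = [[-3, 1, 0, 0, 0], [0, -3, 0, 0, 0], [0, 0, -3, 0, 0], [0, 0, 0, -3, 0], [0, 0, 0, 0, -3]]

The characteristic polynomial is det(xI - A) = (x + 3)^5, so the eigenvalues are -3 (algebraic multiplicity 5).

For λ = -3: rank(A + 3I) = 1, rank((A + 3I)^2) = 0. The eigenspace has dimension 5 - 1 = 4, so there are 4 Jordan blocks; the rank sequence gives block sizes [2, 1, 1, 1].

Assembling the blocks gives the Jordan form J above.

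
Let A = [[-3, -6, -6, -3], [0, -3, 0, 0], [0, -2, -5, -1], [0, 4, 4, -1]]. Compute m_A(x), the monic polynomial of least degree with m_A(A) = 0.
m_A(x) = (x + 3)^2

The characteristic polynomial factors as (x + 3)^4. The minimal polynomial is ∏(x - λ)^{k_λ} where k_λ is the size of the largest Jordan block at λ.

For λ = -3: rank(A + 3I) = 1, and the largest Jordan block has size 2 (the smallest k with rank((A + 3I)^k) = rank((A + 3I)^(k+1))).

So m_A(x) = (x + 3)^2.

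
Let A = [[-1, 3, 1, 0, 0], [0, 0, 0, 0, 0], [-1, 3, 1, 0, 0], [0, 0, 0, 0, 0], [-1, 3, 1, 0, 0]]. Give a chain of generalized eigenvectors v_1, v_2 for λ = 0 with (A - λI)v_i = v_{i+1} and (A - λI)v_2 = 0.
We seek v_1 ∈ ker(A^2) \ ker(A), then set v_{i+1} = A v_i.

One such chain is v_1 = [[0, 1, -2, 0, 1]]^T, v_2 = [[1, 0, 1, 0, 1]]^T. Check: A v_2 = [[0, 0, 0, 0, 0]]^T = 0.

v_1 = [[0, 1, -2, 0, 1]]^T, v_2 = [[1, 0, 1, 0, 1]]^T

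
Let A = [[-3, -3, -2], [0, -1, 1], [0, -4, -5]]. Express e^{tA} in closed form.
A has Jordan form J = [[-3, 1, 0], [0, -3, 1], [0, 0, -3]] with A = PJP^{-1}, so e^{tA} = P e^{tJ} P^{-1}.

For a Jordan block J_k(λ), e^{tJ_k(λ)} = e^{λt} · (I + tN + t^2 N^2/2! + ... + t^{k-1} N^{k-1}/(k-1)!) where N is the nilpotent superdiagonal part.

Assembling the blocks and conjugating back gives the entries of e^{tA} as shown above.

e^{tA} = [[e^{-3*t}, t*(t - 3)*e^{-3*t}, t*(t - 4)*e^{-3*t}/2], [0, (2*t + 1)*e^{-3*t}, t*e^{-3*t}], [0, -4*t*e^{-3*t}, (1 - 2*t)*e^{-3*t}]]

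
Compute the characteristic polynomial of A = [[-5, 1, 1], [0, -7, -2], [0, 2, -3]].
xI - A = [[x + 5, -1, -1], [0, x + 7, 2], [0, -2, x + 3]].

Expanding det(xI - A) along the first row:
det(xI - A) = + (x + 5)·det([[x + 7, 2], [-2, x + 3]]) - (-1)·det([[0, 2], [0, x + 3]]) + (-1)·det([[0, x + 7], [0, -2]]).

Evaluating gives χ_A(x) = x^3 + 15x^2 + 75x + 125 = (x + 5)^3.

χ_A(x) = (x + 5)^3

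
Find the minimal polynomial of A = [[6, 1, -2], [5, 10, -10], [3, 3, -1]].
The characteristic polynomial factors as (x - 5)^3. The minimal polynomial is ∏(x - λ)^{k_λ} where k_λ is the size of the largest Jordan block at λ.

For λ = 5: rank(A - 5I) = 1, and the largest Jordan block has size 2 (the smallest k with rank((A - 5I)^k) = rank((A - 5I)^(k+1))).

So m_A(x) = (x - 5)^2.

m_A(x) = (x - 5)^2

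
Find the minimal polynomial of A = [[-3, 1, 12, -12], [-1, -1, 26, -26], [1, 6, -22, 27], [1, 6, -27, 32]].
The characteristic polynomial factors as (x - 5)^2(x + 2)^2. The minimal polynomial is ∏(x - λ)^{k_λ} where k_λ is the size of the largest Jordan block at λ.

For λ = -2: rank(A + 2I) = 3, and the largest Jordan block has size 2 (the smallest k with rank((A + 2I)^k) = rank((A + 2I)^(k+1))).
For λ = 5: rank(A - 5I) = 3, and the largest Jordan block has size 2 (the smallest k with rank((A - 5I)^k) = rank((A - 5I)^(k+1))).

So m_A(x) = (x - 5)^2(x + 2)^2.

m_A(x) = (x - 5)^2(x + 2)^2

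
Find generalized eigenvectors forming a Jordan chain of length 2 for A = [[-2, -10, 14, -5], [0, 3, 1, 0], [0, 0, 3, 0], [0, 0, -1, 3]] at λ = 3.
v_1 = [[1, 0, 1, 2]]^T, v_2 = [[-1, 1, 0, -1]]^T

We seek v_1 ∈ ker((A - 3I)^2) \ ker(A - 3I), then set v_{i+1} = (A - 3I) v_i.

One such chain is v_1 = [[1, 0, 1, 2]]^T, v_2 = [[-1, 1, 0, -1]]^T. Check: (A - 3I) v_2 = [[0, 0, 0, 0]]^T = 0.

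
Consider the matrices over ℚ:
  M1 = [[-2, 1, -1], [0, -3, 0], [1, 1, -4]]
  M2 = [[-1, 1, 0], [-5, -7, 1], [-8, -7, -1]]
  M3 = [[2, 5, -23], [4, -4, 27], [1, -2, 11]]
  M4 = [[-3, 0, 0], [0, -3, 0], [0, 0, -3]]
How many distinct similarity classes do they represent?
4 classes: {M1}, {M2}, {M3}, {M4}

Characteristic polynomials: χ_{M1} = (x + 3)^3, χ_{M2} = (x + 3)^3, χ_{M3} = (x - 3)^3, χ_{M4} = (x + 3)^3.

{M1}: invariant factors x + 3, (x + 3)^2.

{M2}: invariant factors (x + 3)^3.

{M3}: invariant factors (x - 3)^3.

{M4}: invariant factors x + 3, x + 3, x + 3.

Matrices are similar if and only if their invariant-factor lists agree; the partition into similarity classes is {M1}, {M2}, {M3}, {M4}.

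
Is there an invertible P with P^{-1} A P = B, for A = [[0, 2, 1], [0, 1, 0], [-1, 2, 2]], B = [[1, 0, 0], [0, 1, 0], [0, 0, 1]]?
Both have characteristic polynomial (x - 1)^3, but the minimal polynomial of A is (x - 1)^2 while the minimal polynomial of B is x - 1. The minimal polynomial is a similarity invariant, so A and B are not similar.

No.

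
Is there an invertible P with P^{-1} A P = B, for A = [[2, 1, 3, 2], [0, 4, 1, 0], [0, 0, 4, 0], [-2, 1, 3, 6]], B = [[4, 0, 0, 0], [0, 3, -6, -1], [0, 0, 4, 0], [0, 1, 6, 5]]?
No.

Both have characteristic polynomial (x - 4)^4, but the minimal polynomial of A is (x - 4)^3 while the minimal polynomial of B is (x - 4)^2. The minimal polynomial is a similarity invariant, so A and B are not similar.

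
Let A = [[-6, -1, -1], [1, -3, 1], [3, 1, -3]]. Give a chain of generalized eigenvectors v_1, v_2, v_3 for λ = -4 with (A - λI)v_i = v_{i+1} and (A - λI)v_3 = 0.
We seek v_1 ∈ ker((A + 4I)^3) \ ker((A + 4I)^2), then set v_{i+1} = (A + 4I) v_i.

One such chain is v_1 = [[0, 0, 1]]^T, v_2 = [[-1, 1, 1]]^T, v_3 = [[0, 1, -1]]^T. Check: (A + 4I) v_3 = [[0, 0, 0]]^T = 0.

v_1 = [[0, 0, 1]]^T, v_2 = [[-1, 1, 1]]^T, v_3 = [[0, 1, -1]]^T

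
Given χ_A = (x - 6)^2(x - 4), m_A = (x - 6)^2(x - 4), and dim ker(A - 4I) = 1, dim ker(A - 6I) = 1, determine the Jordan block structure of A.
Jordan blocks: (4, 1), (6, 2)

λ = 4: algebraic multiplicity 1 (exponent in χ_A), largest block size 1 (exponent in m_A), 1 block (geometric multiplicity). This forces block sizes [1].
λ = 6: algebraic multiplicity 2 (exponent in χ_A), largest block size 2 (exponent in m_A), 1 block (geometric multiplicity). This forces block sizes [2].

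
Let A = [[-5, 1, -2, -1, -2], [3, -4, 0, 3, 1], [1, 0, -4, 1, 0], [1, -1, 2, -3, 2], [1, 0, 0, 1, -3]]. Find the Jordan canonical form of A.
The characteristic polynomial is det(xI - A) = (x + 3)(x + 4)^4, so the eigenvalues are -4 (algebraic multiplicity 4), -3 (algebraic multiplicity 1).

For λ = -4: rank(A + 4I) = 3, rank((A + 4I)^2) = 1. The eigenspace has dimension 5 - 3 = 2, so there are 2 Jordan blocks; the rank sequence gives block sizes [2, 2].

For λ = -3: algebraic multiplicity 1 gives one 1×1 block.

Assembling the blocks gives the Jordan form J above.

J = [[-4, 1, 0, 0, 0], [0, -4, 0, 0, 0], [0, 0, -4, 1, 0], [0, 0, 0, -4, 0], [0, 0, 0, 0, -3]]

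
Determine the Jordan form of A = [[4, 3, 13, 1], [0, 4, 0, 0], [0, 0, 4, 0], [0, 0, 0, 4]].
J = [[4, 1, 0, 0], [0, 4, 0, 0], [0, 0, 4, 0], [0, 0, 0, 4]]

The characteristic polynomial is det(xI - A) = (x - 4)^4, so the eigenvalues are 4 (algebraic multiplicity 4).

For λ = 4: rank(A - 4I) = 1, rank((A - 4I)^2) = 0. The eigenspace has dimension 4 - 1 = 3, so there are 3 Jordan blocks; the rank sequence gives block sizes [2, 1, 1].

Assembling the blocks gives the Jordan form J above.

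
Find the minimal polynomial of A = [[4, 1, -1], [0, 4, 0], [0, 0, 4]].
The characteristic polynomial factors as (x - 4)^3. The minimal polynomial is ∏(x - λ)^{k_λ} where k_λ is the size of the largest Jordan block at λ.

For λ = 4: rank(A - 4I) = 1, and the largest Jordan block has size 2 (the smallest k with rank((A - 4I)^k) = rank((A - 4I)^(k+1))).

So m_A(x) = (x - 4)^2.

m_A(x) = (x - 4)^2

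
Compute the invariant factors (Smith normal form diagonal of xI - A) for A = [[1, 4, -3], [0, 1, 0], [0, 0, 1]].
The Jordan structure of A has elementary divisors (x - 1)^2, (x - 1). Arranging the block sizes at each eigenvalue in decreasing order and taking row products gives the invariant factors.

Invariant factors (smallest first, each dividing the next): x - 1, (x - 1)^2.

Check: the last factor (x - 1)^2 is the minimal polynomial, and the product (x - 1)^3 is the characteristic polynomial.

x - 1, (x - 1)^2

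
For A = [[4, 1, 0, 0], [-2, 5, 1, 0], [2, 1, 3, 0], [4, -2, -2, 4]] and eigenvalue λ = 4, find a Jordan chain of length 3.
v_1 = [[0, 0, 1, 0]]^T, v_2 = [[0, 1, -1, -2]]^T, v_3 = [[1, 0, 2, 0]]^T

We seek v_1 ∈ ker((A - 4I)^3) \ ker((A - 4I)^2), then set v_{i+1} = (A - 4I) v_i.

One such chain is v_1 = [[0, 0, 1, 0]]^T, v_2 = [[0, 1, -1, -2]]^T, v_3 = [[1, 0, 2, 0]]^T. Check: (A - 4I) v_3 = [[0, 0, 0, 0]]^T = 0.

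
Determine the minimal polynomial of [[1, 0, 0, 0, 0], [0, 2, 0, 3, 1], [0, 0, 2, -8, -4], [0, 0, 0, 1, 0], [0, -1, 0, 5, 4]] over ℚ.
m_A(x) = (x - 3)^2(x - 2)(x - 1)

The characteristic polynomial factors as (x - 3)^2(x - 2)(x - 1)^2. The minimal polynomial is ∏(x - λ)^{k_λ} where k_λ is the size of the largest Jordan block at λ.

For λ = 1: rank(A - I) = 3, and the largest Jordan block has size 1 (the smallest k with rank((A - I)^k) = rank((A - I)^(k+1))).
For λ = 2: rank(A - 2I) = 4, and the largest Jordan block has size 1 (the smallest k with rank((A - 2I)^k) = rank((A - 2I)^(k+1))).
For λ = 3: rank(A - 3I) = 4, and the largest Jordan block has size 2 (the smallest k with rank((A - 3I)^k) = rank((A - 3I)^(k+1))).

So m_A(x) = (x - 3)^2(x - 2)(x - 1).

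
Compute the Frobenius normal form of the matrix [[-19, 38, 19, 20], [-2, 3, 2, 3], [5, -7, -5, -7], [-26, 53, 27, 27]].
The invariant factors of A (the non-unit diagonal entries of the Smith normal form of xI - A over ℚ[x]) are (x - 6)(x^3 + x + 3), each dividing the next. The characteristic polynomial is their product, (x - 6)(x^3 + x + 3).

The rational canonical form is the block-diagonal matrix of companion matrices C(f_i):
R = [[0, 0, 0, 18], [1, 0, 0, 3], [0, 1, 0, -1], [0, 0, 1, 6]].

Note the characteristic polynomial does not split into linear factors over ℚ, so A has no Jordan form over ℚ; the rational canonical form exists over any field.

R = [[0, 0, 0, 18], [1, 0, 0, 3], [0, 1, 0, -1], [0, 0, 1, 6]]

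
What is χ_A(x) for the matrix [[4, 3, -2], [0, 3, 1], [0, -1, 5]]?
χ_A(x) = (x - 4)^3

xI - A = [[x - 4, -3, 2], [0, x - 3, -1], [0, 1, x - 5]].

Expanding det(xI - A) along the first row:
det(xI - A) = + (x - 4)·det([[x - 3, -1], [1, x - 5]]) - (-3)·det([[0, -1], [0, x - 5]]) + (2)·det([[0, x - 3], [0, 1]]).

Evaluating gives χ_A(x) = x^3 - 12x^2 + 48x - 64 = (x - 4)^3.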